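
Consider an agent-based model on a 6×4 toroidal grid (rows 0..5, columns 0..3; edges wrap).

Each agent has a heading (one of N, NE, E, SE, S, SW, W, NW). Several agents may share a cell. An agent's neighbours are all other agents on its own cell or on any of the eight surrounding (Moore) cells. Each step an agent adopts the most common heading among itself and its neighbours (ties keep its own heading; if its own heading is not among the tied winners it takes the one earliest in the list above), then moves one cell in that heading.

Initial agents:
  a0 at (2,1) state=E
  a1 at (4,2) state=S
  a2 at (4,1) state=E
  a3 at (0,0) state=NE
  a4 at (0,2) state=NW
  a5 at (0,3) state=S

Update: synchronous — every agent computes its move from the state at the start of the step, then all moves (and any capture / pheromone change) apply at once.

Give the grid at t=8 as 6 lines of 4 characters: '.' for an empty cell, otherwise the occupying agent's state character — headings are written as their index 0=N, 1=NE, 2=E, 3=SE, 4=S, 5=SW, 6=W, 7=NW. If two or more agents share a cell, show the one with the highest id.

t=1: a0@(2,2):E a1@(5,2):S a2@(4,2):E a3@(5,1):NE a4@(5,1):NW a5@(1,3):S
t=2: a0@(2,3):E a1@(0,2):S a2@(4,3):E a3@(4,2):NE a4@(4,0):NW a5@(2,3):S
t=3: a0@(2,0):E a1@(1,2):S a2@(4,0):E a3@(3,3):NE a4@(3,3):NW a5@(3,3):S
t=4: a0@(2,1):E a1@(2,2):S a2@(4,1):E a3@(3,0):E a4@(3,0):E a5@(3,0):E
t=5: a0@(2,2):E a1@(3,2):S a2@(4,2):E a3@(3,1):E a4@(3,1):E a5@(3,1):E
t=6: a0@(2,3):E a1@(3,3):E a2@(4,3):E a3@(3,2):E a4@(3,2):E a5@(3,2):E
t=7: a0@(2,0):E a1@(3,0):E a2@(4,0):E a3@(3,3):E a4@(3,3):E a5@(3,3):E
t=8: a0@(2,1):E a1@(3,1):E a2@(4,1):E a3@(3,0):E a4@(3,0):E a5@(3,0):E

....
....
.2..
22..
.2..
....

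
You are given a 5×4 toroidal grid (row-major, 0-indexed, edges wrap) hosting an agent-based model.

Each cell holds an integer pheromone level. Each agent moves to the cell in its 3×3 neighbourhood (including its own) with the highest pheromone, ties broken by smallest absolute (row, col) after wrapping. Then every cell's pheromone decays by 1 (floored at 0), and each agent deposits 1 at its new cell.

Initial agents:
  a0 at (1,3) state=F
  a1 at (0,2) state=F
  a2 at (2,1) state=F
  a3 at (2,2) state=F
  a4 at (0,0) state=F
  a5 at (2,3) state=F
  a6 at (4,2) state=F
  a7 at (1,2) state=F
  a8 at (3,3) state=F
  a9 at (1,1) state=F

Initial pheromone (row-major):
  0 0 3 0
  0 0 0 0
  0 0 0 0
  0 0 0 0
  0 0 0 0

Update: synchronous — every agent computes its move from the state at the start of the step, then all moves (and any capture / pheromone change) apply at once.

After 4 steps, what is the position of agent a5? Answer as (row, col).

(1, 0)

t=1: a0@(0,2) a1@(0,2) a2@(1,0) a3@(1,1) a4@(0,0) a5@(1,0) a6@(0,2) a7@(0,2) a8@(2,0) a9@(0,2) | pheromone: 1 0 7 0 / 2 1 0 0 / 1 0 0 0 / 0 0 0 0 / 0 0 0 0
t=2: a0@(0,2) a1@(0,2) a2@(1,0) a3@(0,2) a4@(1,0) a5@(1,0) a6@(0,2) a7@(0,2) a8@(1,0) a9@(0,2) | pheromone: 0 0 12 0 / 5 0 0 0 / 0 0 0 0 / 0 0 0 0 / 0 0 0 0
t=3: a0@(0,2) a1@(0,2) a2@(1,0) a3@(0,2) a4@(1,0) a5@(1,0) a6@(0,2) a7@(0,2) a8@(1,0) a9@(0,2) | pheromone: 0 0 17 0 / 8 0 0 0 / 0 0 0 0 / 0 0 0 0 / 0 0 0 0
t=4: a0@(0,2) a1@(0,2) a2@(1,0) a3@(0,2) a4@(1,0) a5@(1,0) a6@(0,2) a7@(0,2) a8@(1,0) a9@(0,2) | pheromone: 0 0 22 0 / 11 0 0 0 / 0 0 0 0 / 0 0 0 0 / 0 0 0 0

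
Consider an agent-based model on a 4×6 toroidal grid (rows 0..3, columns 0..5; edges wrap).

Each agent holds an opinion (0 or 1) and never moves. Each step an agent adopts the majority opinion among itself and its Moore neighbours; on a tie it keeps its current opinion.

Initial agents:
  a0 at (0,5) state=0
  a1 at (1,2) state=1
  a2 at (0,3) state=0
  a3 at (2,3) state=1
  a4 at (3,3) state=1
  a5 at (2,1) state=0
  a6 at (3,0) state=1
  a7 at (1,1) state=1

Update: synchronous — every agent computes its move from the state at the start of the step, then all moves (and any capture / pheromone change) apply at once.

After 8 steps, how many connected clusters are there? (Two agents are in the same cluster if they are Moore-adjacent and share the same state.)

2

t=1: a0@(0,5):0 a1@(1,2):1 a2@(0,3):1 a3@(2,3):1 a4@(3,3):1 a5@(2,1):1 a6@(3,0):0 a7@(1,1):1
t=2: (unchanged — steady state)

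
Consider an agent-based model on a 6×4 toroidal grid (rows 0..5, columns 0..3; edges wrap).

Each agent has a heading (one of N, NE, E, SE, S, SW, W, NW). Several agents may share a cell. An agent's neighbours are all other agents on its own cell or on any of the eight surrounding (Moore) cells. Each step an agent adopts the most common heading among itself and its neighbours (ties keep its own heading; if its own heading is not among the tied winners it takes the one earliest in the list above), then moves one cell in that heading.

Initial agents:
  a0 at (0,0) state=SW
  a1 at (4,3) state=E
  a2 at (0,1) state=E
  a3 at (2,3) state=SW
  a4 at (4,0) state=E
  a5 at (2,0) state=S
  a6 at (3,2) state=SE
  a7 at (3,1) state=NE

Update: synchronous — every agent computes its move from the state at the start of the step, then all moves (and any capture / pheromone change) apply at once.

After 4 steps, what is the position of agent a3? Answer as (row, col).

t=1: a0@(1,3):SW a1@(4,0):E a2@(0,2):E a3@(3,2):SW a4@(4,1):E a5@(3,0):S a6@(4,3):SE a7@(2,2):NE
t=2: a0@(2,2):SW a1@(4,1):E a2@(0,3):E a3@(4,1):SW a4@(4,2):E a5@(3,1):E a6@(5,0):SE a7@(3,1):SW
t=3: a0@(3,1):SW a1@(4,2):E a2@(0,0):E a3@(4,2):E a4@(4,3):E a5@(3,2):E a6@(5,1):E a7@(4,0):SW
t=4: a0@(3,2):E a1@(4,3):E a2@(0,1):E a3@(4,3):E a4@(4,0):E a5@(3,3):E a6@(5,2):E a7@(5,3):SW

(4, 3)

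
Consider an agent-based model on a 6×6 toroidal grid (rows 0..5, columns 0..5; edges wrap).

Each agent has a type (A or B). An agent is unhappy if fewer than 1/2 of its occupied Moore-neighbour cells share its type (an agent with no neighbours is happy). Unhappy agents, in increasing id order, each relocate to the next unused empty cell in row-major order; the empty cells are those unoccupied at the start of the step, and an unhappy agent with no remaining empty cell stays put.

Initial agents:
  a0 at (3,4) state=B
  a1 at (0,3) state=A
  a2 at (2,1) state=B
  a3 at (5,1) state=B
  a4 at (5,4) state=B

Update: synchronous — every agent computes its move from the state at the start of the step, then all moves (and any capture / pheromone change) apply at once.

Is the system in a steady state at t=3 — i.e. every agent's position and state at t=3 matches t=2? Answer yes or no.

no

t=1: a0@(3,4):B a1@(0,0):A a2@(2,1):B a3@(5,1):B a4@(0,1):B
t=2: a0@(3,4):B a1@(0,2):A a2@(2,1):B a3@(5,1):B a4@(0,1):B
t=3: a0@(3,4):B a1@(0,0):A a2@(2,1):B a3@(5,1):B a4@(0,1):B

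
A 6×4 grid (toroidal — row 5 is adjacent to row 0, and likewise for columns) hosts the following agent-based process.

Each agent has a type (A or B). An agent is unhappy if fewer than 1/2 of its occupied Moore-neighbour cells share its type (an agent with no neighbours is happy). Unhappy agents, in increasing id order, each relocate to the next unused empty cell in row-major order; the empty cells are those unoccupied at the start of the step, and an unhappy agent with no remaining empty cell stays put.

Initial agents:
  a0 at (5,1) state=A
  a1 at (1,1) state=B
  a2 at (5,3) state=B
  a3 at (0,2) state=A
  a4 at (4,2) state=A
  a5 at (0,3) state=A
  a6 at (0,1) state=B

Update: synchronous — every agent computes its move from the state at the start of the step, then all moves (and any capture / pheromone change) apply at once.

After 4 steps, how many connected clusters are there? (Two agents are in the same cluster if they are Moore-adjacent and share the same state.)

2

t=1: a0@(5,1):A a1@(1,1):B a2@(0,0):B a3@(1,0):A a4@(4,2):A a5@(0,3):A a6@(1,2):B
t=2: a0@(5,1):A a1@(1,1):B a2@(0,1):B a3@(0,2):A a4@(4,2):A a5@(1,3):A a6@(1,2):B
t=3: a0@(5,1):A a1@(1,1):B a2@(0,1):B a3@(0,0):A a4@(4,2):A a5@(1,3):A a6@(1,2):B
t=4: (unchanged — steady state)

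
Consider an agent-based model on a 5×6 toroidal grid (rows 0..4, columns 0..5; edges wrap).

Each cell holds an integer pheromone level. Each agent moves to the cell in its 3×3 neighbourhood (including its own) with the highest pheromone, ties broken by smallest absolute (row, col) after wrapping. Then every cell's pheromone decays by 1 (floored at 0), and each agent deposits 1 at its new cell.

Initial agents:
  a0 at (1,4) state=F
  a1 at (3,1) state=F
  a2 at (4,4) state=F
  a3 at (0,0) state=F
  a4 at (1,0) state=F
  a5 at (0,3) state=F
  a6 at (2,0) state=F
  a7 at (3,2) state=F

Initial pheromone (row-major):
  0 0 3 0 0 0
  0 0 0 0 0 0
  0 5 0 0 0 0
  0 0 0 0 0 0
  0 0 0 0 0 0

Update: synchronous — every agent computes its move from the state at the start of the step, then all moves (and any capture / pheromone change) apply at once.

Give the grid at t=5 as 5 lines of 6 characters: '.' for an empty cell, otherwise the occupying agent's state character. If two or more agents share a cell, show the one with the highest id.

t=1: a0@(0,3) a1@(2,1) a2@(0,3) a3@(0,0) a4@(2,1) a5@(0,2) a6@(2,1) a7@(2,1) | pheromone: 1 0 3 2 0 0 / 0 0 0 0 0 0 / 0 8 0 0 0 0 / 0 0 0 0 0 0 / 0 0 0 0 0 0
t=2: a0@(0,2) a1@(2,1) a2@(0,2) a3@(0,0) a4@(2,1) a5@(0,2) a6@(2,1) a7@(2,1) | pheromone: 1 0 5 1 0 0 / 0 0 0 0 0 0 / 0 11 0 0 0 0 / 0 0 0 0 0 0 / 0 0 0 0 0 0
t=3: a0@(0,2) a1@(2,1) a2@(0,2) a3@(0,0) a4@(2,1) a5@(0,2) a6@(2,1) a7@(2,1) | pheromone: 1 0 7 0 0 0 / 0 0 0 0 0 0 / 0 14 0 0 0 0 / 0 0 0 0 0 0 / 0 0 0 0 0 0
t=4: a0@(0,2) a1@(2,1) a2@(0,2) a3@(0,0) a4@(2,1) a5@(0,2) a6@(2,1) a7@(2,1) | pheromone: 1 0 9 0 0 0 / 0 0 0 0 0 0 / 0 17 0 0 0 0 / 0 0 0 0 0 0 / 0 0 0 0 0 0
t=5: a0@(0,2) a1@(2,1) a2@(0,2) a3@(0,0) a4@(2,1) a5@(0,2) a6@(2,1) a7@(2,1) | pheromone: 1 0 11 0 0 0 / 0 0 0 0 0 0 / 0 20 0 0 0 0 / 0 0 0 0 0 0 / 0 0 0 0 0 0

F.F...
......
.F....
......
......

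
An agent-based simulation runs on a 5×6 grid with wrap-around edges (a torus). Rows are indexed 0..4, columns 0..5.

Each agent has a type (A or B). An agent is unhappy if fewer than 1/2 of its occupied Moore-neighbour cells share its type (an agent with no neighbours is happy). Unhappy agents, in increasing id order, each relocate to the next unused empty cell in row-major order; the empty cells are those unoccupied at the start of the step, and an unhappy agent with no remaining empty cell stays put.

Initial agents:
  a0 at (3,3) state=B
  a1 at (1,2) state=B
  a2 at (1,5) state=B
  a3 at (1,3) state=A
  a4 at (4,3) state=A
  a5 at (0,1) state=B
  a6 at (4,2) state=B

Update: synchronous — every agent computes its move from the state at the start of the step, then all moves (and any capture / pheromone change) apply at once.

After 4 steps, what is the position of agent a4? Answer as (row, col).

t=1: a0@(3,3):B a1@(1,2):B a2@(1,5):B a3@(0,0):A a4@(0,2):A a5@(0,1):B a6@(4,2):B
t=2: a0@(3,3):B a1@(1,2):B a2@(0,3):B a3@(0,4):A a4@(0,5):A a5@(0,1):B a6@(4,2):B
t=3: (unchanged — steady state)

(0, 5)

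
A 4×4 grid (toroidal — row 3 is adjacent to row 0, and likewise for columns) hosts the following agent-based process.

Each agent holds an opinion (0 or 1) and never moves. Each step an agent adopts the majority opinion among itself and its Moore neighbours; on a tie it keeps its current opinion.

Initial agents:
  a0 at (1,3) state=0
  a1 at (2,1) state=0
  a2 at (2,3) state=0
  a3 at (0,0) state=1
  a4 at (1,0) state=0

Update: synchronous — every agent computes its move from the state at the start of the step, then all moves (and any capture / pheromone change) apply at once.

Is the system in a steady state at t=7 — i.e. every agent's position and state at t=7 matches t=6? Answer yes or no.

yes

t=1: a0@(1,3):0 a1@(2,1):0 a2@(2,3):0 a3@(0,0):0 a4@(1,0):0
t=2: (unchanged — steady state)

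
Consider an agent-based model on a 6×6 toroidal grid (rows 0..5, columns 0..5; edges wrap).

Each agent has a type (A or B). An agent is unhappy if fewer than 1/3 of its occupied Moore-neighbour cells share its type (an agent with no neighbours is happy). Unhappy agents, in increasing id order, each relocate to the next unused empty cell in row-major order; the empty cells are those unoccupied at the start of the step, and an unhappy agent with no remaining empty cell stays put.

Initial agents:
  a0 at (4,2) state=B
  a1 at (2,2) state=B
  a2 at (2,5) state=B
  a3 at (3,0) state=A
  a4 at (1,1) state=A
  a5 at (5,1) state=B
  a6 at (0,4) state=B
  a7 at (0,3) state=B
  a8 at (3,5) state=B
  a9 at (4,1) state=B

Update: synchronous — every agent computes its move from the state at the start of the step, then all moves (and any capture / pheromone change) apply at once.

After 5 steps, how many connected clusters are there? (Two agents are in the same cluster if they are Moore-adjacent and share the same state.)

4

t=1: a0@(4,2):B a1@(0,0):B a2@(2,5):B a3@(0,1):A a4@(0,2):A a5@(5,1):B a6@(0,4):B a7@(0,3):B a8@(3,5):B a9@(4,1):B
t=2: (unchanged — steady state)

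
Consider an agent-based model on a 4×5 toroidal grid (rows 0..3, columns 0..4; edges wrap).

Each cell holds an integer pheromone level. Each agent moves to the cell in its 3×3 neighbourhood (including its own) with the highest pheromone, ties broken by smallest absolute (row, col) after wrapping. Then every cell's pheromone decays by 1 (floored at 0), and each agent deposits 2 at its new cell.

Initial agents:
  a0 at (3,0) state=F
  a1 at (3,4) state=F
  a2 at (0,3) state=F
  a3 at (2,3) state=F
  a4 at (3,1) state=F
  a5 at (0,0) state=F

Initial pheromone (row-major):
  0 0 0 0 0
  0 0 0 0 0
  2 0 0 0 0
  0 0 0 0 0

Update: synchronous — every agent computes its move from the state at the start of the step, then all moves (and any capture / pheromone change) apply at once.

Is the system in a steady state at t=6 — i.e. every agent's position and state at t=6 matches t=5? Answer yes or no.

t=1: a0@(2,0) a1@(2,0) a2@(0,2) a3@(1,2) a4@(2,0) a5@(0,0) | pheromone: 2 0 2 0 0 / 0 0 2 0 0 / 7 0 0 0 0 / 0 0 0 0 0
t=2: a0@(2,0) a1@(2,0) a2@(0,2) a3@(0,2) a4@(2,0) a5@(0,0) | pheromone: 3 0 5 0 0 / 0 0 1 0 0 / 12 0 0 0 0 / 0 0 0 0 0
t=3: a0@(2,0) a1@(2,0) a2@(0,2) a3@(0,2) a4@(2,0) a5@(0,0) | pheromone: 4 0 8 0 0 / 0 0 0 0 0 / 17 0 0 0 0 / 0 0 0 0 0
t=4: a0@(2,0) a1@(2,0) a2@(0,2) a3@(0,2) a4@(2,0) a5@(0,0) | pheromone: 5 0 11 0 0 / 0 0 0 0 0 / 22 0 0 0 0 / 0 0 0 0 0
t=5: a0@(2,0) a1@(2,0) a2@(0,2) a3@(0,2) a4@(2,0) a5@(0,0) | pheromone: 6 0 14 0 0 / 0 0 0 0 0 / 27 0 0 0 0 / 0 0 0 0 0
t=6: a0@(2,0) a1@(2,0) a2@(0,2) a3@(0,2) a4@(2,0) a5@(0,0) | pheromone: 7 0 17 0 0 / 0 0 0 0 0 / 32 0 0 0 0 / 0 0 0 0 0

yes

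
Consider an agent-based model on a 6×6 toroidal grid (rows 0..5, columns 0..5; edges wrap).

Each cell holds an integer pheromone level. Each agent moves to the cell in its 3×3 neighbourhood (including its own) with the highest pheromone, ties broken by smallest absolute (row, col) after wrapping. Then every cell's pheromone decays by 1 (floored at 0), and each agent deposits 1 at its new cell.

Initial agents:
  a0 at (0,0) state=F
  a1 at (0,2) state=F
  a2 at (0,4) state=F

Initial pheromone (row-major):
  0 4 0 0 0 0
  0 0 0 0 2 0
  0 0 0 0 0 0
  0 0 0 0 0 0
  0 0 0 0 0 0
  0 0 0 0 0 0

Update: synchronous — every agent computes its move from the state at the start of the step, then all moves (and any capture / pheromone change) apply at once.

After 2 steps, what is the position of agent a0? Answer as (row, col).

(0, 1)

t=1: a0@(0,1) a1@(0,1) a2@(1,4) | pheromone: 0 5 0 0 0 0 / 0 0 0 0 2 0 / 0 0 0 0 0 0 / 0 0 0 0 0 0 / 0 0 0 0 0 0 / 0 0 0 0 0 0
t=2: a0@(0,1) a1@(0,1) a2@(1,4) | pheromone: 0 6 0 0 0 0 / 0 0 0 0 2 0 / 0 0 0 0 0 0 / 0 0 0 0 0 0 / 0 0 0 0 0 0 / 0 0 0 0 0 0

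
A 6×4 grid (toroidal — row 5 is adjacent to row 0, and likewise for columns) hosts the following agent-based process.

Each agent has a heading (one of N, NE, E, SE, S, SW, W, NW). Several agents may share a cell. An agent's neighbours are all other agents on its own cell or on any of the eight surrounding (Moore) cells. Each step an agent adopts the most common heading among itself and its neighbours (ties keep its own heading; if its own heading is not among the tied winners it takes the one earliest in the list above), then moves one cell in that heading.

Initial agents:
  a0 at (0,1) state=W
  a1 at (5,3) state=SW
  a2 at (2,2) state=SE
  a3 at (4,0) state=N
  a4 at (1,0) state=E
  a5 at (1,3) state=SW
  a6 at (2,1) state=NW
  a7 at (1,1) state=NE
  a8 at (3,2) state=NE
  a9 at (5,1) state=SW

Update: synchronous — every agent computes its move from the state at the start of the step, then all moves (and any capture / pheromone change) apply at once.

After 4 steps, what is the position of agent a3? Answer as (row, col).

(4, 0)

t=1: a0@(0,0):W a1@(0,2):SW a2@(1,3):NE a3@(5,3):SW a4@(1,1):E a5@(2,2):SW a6@(1,2):NE a7@(0,2):NE a8@(2,3):NE a9@(0,0):SW
t=2: a0@(1,3):SW a1@(5,3):NE a2@(0,0):NE a3@(0,2):SW a4@(2,0):SW a5@(1,3):NE a6@(0,3):NE a7@(5,3):NE a8@(1,0):NE a9@(1,3):SW
t=3: a0@(2,2):SW a1@(4,0):NE a2@(5,1):NE a3@(5,3):NE a4@(3,3):SW a5@(0,0):NE a6@(5,0):NE a7@(4,0):NE a8@(0,1):NE a9@(2,2):SW
t=4: a0@(3,1):SW a1@(3,1):NE a2@(4,2):NE a3@(4,0):NE a4@(4,2):SW a5@(5,1):NE a6@(4,1):NE a7@(3,1):NE a8@(5,2):NE a9@(3,1):SW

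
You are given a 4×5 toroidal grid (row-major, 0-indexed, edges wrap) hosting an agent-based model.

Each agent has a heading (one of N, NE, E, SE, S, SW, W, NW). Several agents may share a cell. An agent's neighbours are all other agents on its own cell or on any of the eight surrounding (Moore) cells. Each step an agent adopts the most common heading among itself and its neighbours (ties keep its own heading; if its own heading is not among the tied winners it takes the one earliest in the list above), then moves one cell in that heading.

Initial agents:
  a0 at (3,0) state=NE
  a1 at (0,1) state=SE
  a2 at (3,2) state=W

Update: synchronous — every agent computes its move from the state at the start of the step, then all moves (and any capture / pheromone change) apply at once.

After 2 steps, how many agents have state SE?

t=1: a0@(2,1):NE a1@(1,2):SE a2@(3,1):W
t=2: a0@(1,2):NE a1@(2,3):SE a2@(3,0):W

1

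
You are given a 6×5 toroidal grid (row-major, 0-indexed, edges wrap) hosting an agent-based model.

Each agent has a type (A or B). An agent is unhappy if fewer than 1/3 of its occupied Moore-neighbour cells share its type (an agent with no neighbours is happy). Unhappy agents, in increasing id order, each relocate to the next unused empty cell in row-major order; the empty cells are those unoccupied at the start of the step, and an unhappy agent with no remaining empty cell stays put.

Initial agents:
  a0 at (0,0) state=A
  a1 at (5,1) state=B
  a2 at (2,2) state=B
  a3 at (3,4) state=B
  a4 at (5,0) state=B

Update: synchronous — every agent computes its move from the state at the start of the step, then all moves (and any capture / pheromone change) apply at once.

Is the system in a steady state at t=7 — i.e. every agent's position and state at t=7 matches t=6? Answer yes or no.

t=1: a0@(0,1):A a1@(5,1):B a2@(2,2):B a3@(3,4):B a4@(5,0):B
t=2: a0@(0,0):A a1@(5,1):B a2@(2,2):B a3@(3,4):B a4@(5,0):B
t=3: a0@(0,1):A a1@(5,1):B a2@(2,2):B a3@(3,4):B a4@(5,0):B
t=4: a0@(0,0):A a1@(5,1):B a2@(2,2):B a3@(3,4):B a4@(5,0):B
t=5: a0@(0,1):A a1@(5,1):B a2@(2,2):B a3@(3,4):B a4@(5,0):B
t=6: a0@(0,0):A a1@(5,1):B a2@(2,2):B a3@(3,4):B a4@(5,0):B
t=7: a0@(0,1):A a1@(5,1):B a2@(2,2):B a3@(3,4):B a4@(5,0):B

no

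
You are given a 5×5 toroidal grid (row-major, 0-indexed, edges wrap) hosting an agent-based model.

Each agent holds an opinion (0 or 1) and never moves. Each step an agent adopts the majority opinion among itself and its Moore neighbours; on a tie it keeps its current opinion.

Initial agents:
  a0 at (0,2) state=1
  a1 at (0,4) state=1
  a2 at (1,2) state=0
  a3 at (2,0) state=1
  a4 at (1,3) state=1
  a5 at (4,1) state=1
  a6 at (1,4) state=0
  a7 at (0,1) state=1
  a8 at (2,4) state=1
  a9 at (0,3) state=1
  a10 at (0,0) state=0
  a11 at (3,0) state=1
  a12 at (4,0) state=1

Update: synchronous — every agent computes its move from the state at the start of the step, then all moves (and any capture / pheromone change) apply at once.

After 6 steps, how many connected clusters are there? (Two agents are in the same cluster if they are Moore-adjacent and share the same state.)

t=1: a0@(0,2):1 a1@(0,4):1 a2@(1,2):1 a3@(2,0):1 a4@(1,3):1 a5@(4,1):1 a6@(1,4):1 a7@(0,1):1 a8@(2,4):1 a9@(0,3):1 a10@(0,0):1 a11@(3,0):1 a12@(4,0):1
t=2: (unchanged — steady state)

1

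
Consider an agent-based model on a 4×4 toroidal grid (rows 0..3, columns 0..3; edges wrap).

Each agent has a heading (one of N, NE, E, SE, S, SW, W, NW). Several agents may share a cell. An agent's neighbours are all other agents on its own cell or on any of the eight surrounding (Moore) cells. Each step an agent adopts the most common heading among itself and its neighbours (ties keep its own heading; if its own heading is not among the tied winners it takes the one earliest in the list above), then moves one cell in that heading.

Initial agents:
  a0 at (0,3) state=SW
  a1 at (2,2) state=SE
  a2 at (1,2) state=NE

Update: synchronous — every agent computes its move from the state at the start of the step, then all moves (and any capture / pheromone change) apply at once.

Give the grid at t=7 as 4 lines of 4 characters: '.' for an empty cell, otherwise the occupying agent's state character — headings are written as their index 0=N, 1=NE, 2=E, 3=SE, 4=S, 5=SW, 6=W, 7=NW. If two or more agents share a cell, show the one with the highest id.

t=1: a0@(1,2):SW a1@(3,3):SE a2@(0,3):NE
t=2: a0@(2,1):SW a1@(0,0):SE a2@(3,0):NE
t=3: a0@(3,0):SW a1@(1,1):SE a2@(2,1):NE
t=4: a0@(0,3):SW a1@(2,2):SE a2@(1,2):NE
t=5: a0@(1,2):SW a1@(3,3):SE a2@(0,3):NE
t=6: a0@(2,1):SW a1@(0,0):SE a2@(3,0):NE
t=7: a0@(3,0):SW a1@(1,1):SE a2@(2,1):NE

....
.3..
.1..
5...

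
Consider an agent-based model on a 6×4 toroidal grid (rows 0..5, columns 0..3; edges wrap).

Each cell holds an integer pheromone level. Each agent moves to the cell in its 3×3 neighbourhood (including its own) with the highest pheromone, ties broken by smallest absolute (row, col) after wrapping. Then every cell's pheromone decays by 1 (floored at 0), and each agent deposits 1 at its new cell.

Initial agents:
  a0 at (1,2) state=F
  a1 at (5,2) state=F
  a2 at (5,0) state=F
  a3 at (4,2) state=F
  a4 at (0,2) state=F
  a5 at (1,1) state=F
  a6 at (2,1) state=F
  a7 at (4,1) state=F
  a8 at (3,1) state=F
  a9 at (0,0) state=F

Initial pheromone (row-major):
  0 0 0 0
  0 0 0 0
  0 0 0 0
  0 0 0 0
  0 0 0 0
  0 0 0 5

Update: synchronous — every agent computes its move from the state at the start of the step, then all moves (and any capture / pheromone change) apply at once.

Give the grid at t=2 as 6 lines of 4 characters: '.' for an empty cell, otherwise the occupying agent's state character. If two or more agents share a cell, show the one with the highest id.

F...
F...
F...
....
....
...F

t=1: a0@(0,1) a1@(5,3) a2@(5,3) a3@(5,3) a4@(5,3) a5@(0,0) a6@(1,0) a7@(3,0) a8@(2,0) a9@(5,3) | pheromone: 1 1 0 0 / 1 0 0 0 / 1 0 0 0 / 1 0 0 0 / 0 0 0 0 / 0 0 0 9
t=2: a0@(0,0) a1@(5,3) a2@(5,3) a3@(5,3) a4@(5,3) a5@(5,3) a6@(0,0) a7@(2,0) a8@(1,0) a9@(5,3) | pheromone: 2 0 0 0 / 1 0 0 0 / 1 0 0 0 / 0 0 0 0 / 0 0 0 0 / 0 0 0 14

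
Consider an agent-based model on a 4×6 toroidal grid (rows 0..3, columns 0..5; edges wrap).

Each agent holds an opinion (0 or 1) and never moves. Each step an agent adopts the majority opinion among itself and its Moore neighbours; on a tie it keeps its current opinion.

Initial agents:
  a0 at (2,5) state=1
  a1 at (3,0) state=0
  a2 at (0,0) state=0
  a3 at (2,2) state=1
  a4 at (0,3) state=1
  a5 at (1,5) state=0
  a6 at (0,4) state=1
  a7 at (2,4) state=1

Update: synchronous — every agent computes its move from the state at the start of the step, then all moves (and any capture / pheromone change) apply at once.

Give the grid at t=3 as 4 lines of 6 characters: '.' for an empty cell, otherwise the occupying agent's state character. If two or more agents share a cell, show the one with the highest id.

t=1: a0@(2,5):1 a1@(3,0):0 a2@(0,0):0 a3@(2,2):1 a4@(0,3):1 a5@(1,5):1 a6@(0,4):1 a7@(2,4):1
t=2: (unchanged — steady state)

0..11.
.....1
..1.11
0.....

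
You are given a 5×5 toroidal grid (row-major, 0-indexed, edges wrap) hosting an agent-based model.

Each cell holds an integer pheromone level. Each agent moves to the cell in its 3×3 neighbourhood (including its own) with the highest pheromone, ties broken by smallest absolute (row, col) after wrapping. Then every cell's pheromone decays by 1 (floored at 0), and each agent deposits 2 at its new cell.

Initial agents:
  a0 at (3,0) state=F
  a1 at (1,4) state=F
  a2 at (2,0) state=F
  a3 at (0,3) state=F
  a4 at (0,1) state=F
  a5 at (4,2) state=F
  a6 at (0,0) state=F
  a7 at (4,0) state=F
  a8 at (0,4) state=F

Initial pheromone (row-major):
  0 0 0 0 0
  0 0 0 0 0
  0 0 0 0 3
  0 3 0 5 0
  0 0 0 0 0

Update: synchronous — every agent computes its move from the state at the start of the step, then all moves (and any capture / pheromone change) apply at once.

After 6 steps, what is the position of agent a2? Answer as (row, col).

(2, 4)

t=1: a0@(2,4) a1@(2,4) a2@(2,4) a3@(0,2) a4@(0,0) a5@(3,3) a6@(0,0) a7@(3,1) a8@(0,0) | pheromone: 6 0 2 0 0 / 0 0 0 0 0 / 0 0 0 0 8 / 0 4 0 6 0 / 0 0 0 0 0
t=2: a0@(2,4) a1@(2,4) a2@(2,4) a3@(0,2) a4@(0,0) a5@(2,4) a6@(0,0) a7@(3,1) a8@(0,0) | pheromone: 11 0 3 0 0 / 0 0 0 0 0 / 0 0 0 0 15 / 0 5 0 5 0 / 0 0 0 0 0
t=3: a0@(2,4) a1@(2,4) a2@(2,4) a3@(0,2) a4@(0,0) a5@(2,4) a6@(0,0) a7@(3,1) a8@(0,0) | pheromone: 16 0 4 0 0 / 0 0 0 0 0 / 0 0 0 0 22 / 0 6 0 4 0 / 0 0 0 0 0
t=4: a0@(2,4) a1@(2,4) a2@(2,4) a3@(0,2) a4@(0,0) a5@(2,4) a6@(0,0) a7@(3,1) a8@(0,0) | pheromone: 21 0 5 0 0 / 0 0 0 0 0 / 0 0 0 0 29 / 0 7 0 3 0 / 0 0 0 0 0
t=5: a0@(2,4) a1@(2,4) a2@(2,4) a3@(0,2) a4@(0,0) a5@(2,4) a6@(0,0) a7@(3,1) a8@(0,0) | pheromone: 26 0 6 0 0 / 0 0 0 0 0 / 0 0 0 0 36 / 0 8 0 2 0 / 0 0 0 0 0
t=6: a0@(2,4) a1@(2,4) a2@(2,4) a3@(0,2) a4@(0,0) a5@(2,4) a6@(0,0) a7@(3,1) a8@(0,0) | pheromone: 31 0 7 0 0 / 0 0 0 0 0 / 0 0 0 0 43 / 0 9 0 1 0 / 0 0 0 0 0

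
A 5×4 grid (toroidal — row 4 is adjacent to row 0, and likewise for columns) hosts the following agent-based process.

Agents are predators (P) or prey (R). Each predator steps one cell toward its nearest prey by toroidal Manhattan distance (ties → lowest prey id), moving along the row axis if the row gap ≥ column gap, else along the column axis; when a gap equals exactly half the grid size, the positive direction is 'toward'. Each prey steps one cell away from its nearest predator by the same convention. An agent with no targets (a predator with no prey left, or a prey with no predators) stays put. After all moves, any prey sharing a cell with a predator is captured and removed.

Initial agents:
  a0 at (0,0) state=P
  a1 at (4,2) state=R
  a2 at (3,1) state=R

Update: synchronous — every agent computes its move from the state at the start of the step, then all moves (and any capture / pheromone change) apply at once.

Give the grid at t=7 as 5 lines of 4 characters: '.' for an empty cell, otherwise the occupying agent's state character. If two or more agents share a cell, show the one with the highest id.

....
....
....
.R..
.P..

t=1: a0@(0,1):P a1@(4,1):R a2@(2,1):R
t=2: a0@(4,1):P a1@(3,1):R a2@(3,1):R
t=3: a0@(3,1):P a1@(2,1):R a2@(2,1):R
t=4: a0@(2,1):P a1@(1,1):R a2@(1,1):R
t=5: a0@(1,1):P a1@(0,1):R a2@(0,1):R
t=6: a0@(0,1):P a1@(4,1):R a2@(4,1):R
t=7: a0@(4,1):P a1@(3,1):R a2@(3,1):R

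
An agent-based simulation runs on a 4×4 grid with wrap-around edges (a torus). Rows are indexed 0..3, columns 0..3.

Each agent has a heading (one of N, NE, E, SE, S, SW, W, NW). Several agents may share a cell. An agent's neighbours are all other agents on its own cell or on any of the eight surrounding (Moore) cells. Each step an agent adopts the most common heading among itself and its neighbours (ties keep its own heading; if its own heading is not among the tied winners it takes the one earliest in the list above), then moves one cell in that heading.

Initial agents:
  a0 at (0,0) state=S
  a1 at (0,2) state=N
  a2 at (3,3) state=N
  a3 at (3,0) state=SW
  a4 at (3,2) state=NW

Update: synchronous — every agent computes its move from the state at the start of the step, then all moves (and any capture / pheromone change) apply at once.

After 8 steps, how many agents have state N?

4

t=1: a0@(1,0):S a1@(3,2):N a2@(2,3):N a3@(0,3):SW a4@(2,2):N
t=2: a0@(2,0):S a1@(2,2):N a2@(1,3):N a3@(1,2):SW a4@(1,2):N
t=3: a0@(3,0):S a1@(1,2):N a2@(0,3):N a3@(0,2):N a4@(0,2):N
t=4: a0@(0,0):S a1@(0,2):N a2@(3,3):N a3@(3,2):N a4@(3,2):N
t=5: a0@(1,0):S a1@(3,2):N a2@(2,3):N a3@(2,2):N a4@(2,2):N
t=6: a0@(2,0):S a1@(2,2):N a2@(1,3):N a3@(1,2):N a4@(1,2):N
t=7: a0@(3,0):S a1@(1,2):N a2@(0,3):N a3@(0,2):N a4@(0,2):N
t=8: a0@(0,0):S a1@(0,2):N a2@(3,3):N a3@(3,2):N a4@(3,2):N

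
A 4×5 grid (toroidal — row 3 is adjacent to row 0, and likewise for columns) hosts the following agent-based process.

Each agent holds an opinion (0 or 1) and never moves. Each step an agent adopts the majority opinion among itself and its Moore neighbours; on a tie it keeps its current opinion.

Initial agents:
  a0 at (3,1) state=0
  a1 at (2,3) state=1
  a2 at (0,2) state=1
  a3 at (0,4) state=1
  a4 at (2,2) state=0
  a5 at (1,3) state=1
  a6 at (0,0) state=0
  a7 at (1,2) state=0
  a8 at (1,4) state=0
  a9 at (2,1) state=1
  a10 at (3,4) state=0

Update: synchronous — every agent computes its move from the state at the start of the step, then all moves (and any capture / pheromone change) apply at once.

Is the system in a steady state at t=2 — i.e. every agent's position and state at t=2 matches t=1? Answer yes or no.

no

t=1: a0@(3,1):0 a1@(2,3):0 a2@(0,2):1 a3@(0,4):0 a4@(2,2):0 a5@(1,3):1 a6@(0,0):0 a7@(1,2):1 a8@(1,4):1 a9@(2,1):0 a10@(3,4):0
t=2: a0@(3,1):0 a1@(2,3):0 a2@(0,2):1 a3@(0,4):0 a4@(2,2):0 a5@(1,3):1 a6@(0,0):0 a7@(1,2):1 a8@(1,4):0 a9@(2,1):0 a10@(3,4):0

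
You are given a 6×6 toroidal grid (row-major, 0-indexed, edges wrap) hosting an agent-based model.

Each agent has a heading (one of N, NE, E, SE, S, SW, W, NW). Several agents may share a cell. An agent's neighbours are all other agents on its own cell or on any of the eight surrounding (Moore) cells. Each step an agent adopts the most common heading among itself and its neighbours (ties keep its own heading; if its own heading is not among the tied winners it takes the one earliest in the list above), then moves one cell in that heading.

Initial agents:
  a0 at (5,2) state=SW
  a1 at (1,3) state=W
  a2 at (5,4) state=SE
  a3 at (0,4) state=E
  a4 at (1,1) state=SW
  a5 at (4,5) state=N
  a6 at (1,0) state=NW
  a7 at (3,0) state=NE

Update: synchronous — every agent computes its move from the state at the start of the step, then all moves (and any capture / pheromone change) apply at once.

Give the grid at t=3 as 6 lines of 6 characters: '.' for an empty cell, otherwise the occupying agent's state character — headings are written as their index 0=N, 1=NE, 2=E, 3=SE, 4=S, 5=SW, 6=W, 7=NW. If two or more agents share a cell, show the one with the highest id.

.2.1..
6.....
.3...5
....5.
...75.
......

t=1: a0@(0,1):SW a1@(1,2):W a2@(0,5):SE a3@(0,5):E a4@(2,0):SW a5@(3,5):N a6@(0,5):NW a7@(2,1):NE
t=2: a0@(1,0):SW a1@(1,1):W a2@(1,0):SE a3@(0,0):E a4@(3,5):SW a5@(2,5):N a6@(5,4):NW a7@(1,2):NE
t=3: a0@(2,5):SW a1@(1,0):W a2@(2,1):SE a3@(0,1):E a4@(4,4):SW a5@(3,4):SW a6@(4,3):NW a7@(0,3):NE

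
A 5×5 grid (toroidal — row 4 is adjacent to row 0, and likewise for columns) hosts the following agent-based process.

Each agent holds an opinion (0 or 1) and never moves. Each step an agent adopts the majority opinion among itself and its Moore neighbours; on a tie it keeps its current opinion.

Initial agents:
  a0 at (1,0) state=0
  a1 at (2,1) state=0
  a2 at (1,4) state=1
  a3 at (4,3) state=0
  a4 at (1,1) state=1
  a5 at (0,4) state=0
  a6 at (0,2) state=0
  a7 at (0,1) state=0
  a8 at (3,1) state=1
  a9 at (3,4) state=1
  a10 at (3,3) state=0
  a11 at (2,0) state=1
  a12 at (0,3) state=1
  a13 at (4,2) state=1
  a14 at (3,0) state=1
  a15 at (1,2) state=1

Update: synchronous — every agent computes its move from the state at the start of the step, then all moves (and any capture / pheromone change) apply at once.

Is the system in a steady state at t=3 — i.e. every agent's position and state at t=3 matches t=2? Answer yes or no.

t=1: a0@(1,0):0 a1@(2,1):1 a2@(1,4):1 a3@(4,3):0 a4@(1,1):0 a5@(0,4):0 a6@(0,2):1 a7@(0,1):0 a8@(3,1):1 a9@(3,4):1 a10@(3,3):0 a11@(2,0):1 a12@(0,3):1 a13@(4,2):0 a14@(3,0):1 a15@(1,2):1
t=2: a0@(1,0):0 a1@(2,1):1 a2@(1,4):1 a3@(4,3):0 a4@(1,1):1 a5@(0,4):0 a6@(0,2):0 a7@(0,1):0 a8@(3,1):1 a9@(3,4):1 a10@(3,3):0 a11@(2,0):1 a12@(0,3):1 a13@(4,2):0 a14@(3,0):1 a15@(1,2):1
t=3: a0@(1,0):1 a1@(2,1):1 a2@(1,4):1 a3@(4,3):0 a4@(1,1):1 a5@(0,4):0 a6@(0,2):0 a7@(0,1):0 a8@(3,1):1 a9@(3,4):1 a10@(3,3):0 a11@(2,0):1 a12@(0,3):0 a13@(4,2):0 a14@(3,0):1 a15@(1,2):1

no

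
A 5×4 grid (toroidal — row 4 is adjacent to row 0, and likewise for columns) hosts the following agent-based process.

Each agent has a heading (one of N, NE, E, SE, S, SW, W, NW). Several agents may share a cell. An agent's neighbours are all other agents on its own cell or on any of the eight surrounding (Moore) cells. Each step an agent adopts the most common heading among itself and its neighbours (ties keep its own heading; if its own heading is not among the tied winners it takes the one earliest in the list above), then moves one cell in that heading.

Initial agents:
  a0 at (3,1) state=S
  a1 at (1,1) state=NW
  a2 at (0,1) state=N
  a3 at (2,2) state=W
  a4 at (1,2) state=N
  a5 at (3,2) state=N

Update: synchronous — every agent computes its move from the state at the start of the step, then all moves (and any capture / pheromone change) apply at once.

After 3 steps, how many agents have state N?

t=1: a0@(4,1):S a1@(0,1):N a2@(4,1):N a3@(1,2):N a4@(0,2):N a5@(2,2):N
t=2: a0@(3,1):N a1@(4,1):N a2@(3,1):N a3@(0,2):N a4@(4,2):N a5@(1,2):N
t=3: a0@(2,1):N a1@(3,1):N a2@(2,1):N a3@(4,2):N a4@(3,2):N a5@(0,2):N

6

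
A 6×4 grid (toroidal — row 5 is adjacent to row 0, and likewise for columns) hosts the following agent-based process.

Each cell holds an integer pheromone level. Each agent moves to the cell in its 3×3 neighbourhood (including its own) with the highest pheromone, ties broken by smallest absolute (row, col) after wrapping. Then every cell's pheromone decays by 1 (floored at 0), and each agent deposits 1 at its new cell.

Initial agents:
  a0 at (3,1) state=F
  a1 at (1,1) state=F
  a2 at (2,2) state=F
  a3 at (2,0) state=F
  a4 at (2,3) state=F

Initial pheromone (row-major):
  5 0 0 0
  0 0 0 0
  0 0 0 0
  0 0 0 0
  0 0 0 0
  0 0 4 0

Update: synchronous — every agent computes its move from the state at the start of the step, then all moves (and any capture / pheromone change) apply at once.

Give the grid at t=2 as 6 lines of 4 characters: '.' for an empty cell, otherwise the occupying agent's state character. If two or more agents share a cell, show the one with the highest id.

t=1: a0@(2,0) a1@(0,0) a2@(1,1) a3@(1,0) a4@(1,0) | pheromone: 5 0 0 0 / 2 1 0 0 / 1 0 0 0 / 0 0 0 0 / 0 0 0 0 / 0 0 3 0
t=2: a0@(1,0) a1@(0,0) a2@(0,0) a3@(0,0) a4@(0,0) | pheromone: 8 0 0 0 / 2 0 0 0 / 0 0 0 0 / 0 0 0 0 / 0 0 0 0 / 0 0 2 0

F...
F...
....
....
....
....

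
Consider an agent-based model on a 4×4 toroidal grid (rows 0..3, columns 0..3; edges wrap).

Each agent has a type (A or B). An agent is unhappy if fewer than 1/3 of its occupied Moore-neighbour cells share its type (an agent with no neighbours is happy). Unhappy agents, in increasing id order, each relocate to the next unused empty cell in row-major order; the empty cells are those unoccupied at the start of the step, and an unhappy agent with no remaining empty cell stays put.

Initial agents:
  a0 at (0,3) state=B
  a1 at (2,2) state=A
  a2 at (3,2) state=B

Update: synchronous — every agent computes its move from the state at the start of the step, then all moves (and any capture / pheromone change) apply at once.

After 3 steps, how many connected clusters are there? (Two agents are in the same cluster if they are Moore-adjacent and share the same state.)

t=1: a0@(0,3):B a1@(0,0):A a2@(3,2):B
t=2: a0@(0,3):B a1@(0,1):A a2@(3,2):B
t=3: a0@(0,3):B a1@(0,0):A a2@(3,2):B

2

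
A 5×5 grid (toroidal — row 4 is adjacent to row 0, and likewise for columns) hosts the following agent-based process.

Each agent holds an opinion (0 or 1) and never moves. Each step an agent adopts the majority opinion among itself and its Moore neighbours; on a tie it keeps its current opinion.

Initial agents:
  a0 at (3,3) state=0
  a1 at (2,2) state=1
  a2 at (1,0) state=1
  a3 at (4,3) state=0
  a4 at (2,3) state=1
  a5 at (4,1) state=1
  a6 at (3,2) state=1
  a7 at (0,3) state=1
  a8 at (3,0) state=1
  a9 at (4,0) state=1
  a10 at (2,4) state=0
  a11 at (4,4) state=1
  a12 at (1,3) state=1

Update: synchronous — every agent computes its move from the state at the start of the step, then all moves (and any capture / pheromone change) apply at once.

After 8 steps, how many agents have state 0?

0

t=1: a0@(3,3):1 a1@(2,2):1 a2@(1,0):1 a3@(4,3):1 a4@(2,3):1 a5@(4,1):1 a6@(3,2):1 a7@(0,3):1 a8@(3,0):1 a9@(4,0):1 a10@(2,4):1 a11@(4,4):1 a12@(1,3):1
t=2: (unchanged — steady state)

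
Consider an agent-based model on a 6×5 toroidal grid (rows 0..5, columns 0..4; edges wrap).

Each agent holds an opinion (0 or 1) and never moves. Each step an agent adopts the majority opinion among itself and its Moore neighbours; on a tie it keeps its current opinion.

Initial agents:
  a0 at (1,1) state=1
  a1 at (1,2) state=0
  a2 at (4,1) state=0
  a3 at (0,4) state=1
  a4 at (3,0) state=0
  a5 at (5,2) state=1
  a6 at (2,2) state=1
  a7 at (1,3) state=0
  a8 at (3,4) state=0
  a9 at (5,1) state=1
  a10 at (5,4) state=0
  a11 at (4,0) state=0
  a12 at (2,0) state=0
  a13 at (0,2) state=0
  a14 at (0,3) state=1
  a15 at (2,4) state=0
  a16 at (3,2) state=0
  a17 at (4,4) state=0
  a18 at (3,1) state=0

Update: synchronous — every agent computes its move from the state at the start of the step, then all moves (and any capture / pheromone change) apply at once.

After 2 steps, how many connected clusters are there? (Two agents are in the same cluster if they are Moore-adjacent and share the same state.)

1

t=1: a0@(1,1):0 a1@(1,2):0 a2@(4,1):0 a3@(0,4):1 a4@(3,0):0 a5@(5,2):1 a6@(2,2):0 a7@(1,3):0 a8@(3,4):0 a9@(5,1):0 a10@(5,4):0 a11@(4,0):0 a12@(2,0):0 a13@(0,2):1 a14@(0,3):0 a15@(2,4):0 a16@(3,2):0 a17@(4,4):0 a18@(3,1):0
t=2: a0@(1,1):0 a1@(1,2):0 a2@(4,1):0 a3@(0,4):0 a4@(3,0):0 a5@(5,2):0 a6@(2,2):0 a7@(1,3):0 a8@(3,4):0 a9@(5,1):0 a10@(5,4):0 a11@(4,0):0 a12@(2,0):0 a13@(0,2):0 a14@(0,3):0 a15@(2,4):0 a16@(3,2):0 a17@(4,4):0 a18@(3,1):0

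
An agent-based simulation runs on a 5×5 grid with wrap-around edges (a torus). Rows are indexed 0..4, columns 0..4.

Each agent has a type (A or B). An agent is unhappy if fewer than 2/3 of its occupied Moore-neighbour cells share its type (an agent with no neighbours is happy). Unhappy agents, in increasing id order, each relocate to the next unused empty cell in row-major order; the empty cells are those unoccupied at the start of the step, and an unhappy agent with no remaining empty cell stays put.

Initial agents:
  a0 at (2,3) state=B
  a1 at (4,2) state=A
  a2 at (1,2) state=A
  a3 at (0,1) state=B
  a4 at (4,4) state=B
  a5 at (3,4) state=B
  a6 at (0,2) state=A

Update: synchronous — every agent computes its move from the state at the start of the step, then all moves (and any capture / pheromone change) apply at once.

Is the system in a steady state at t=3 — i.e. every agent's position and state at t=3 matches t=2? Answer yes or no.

no

t=1: a0@(0,0):B a1@(0,3):A a2@(0,4):A a3@(1,0):B a4@(4,4):B a5@(3,4):B a6@(0,2):A
t=2: a0@(0,0):B a1@(0,3):A a2@(0,1):A a3@(1,1):B a4@(1,2):B a5@(3,4):B a6@(0,2):A
t=3: a0@(0,4):B a1@(1,0):A a2@(1,3):A a3@(1,4):B a4@(2,0):B a5@(3,4):B a6@(2,1):A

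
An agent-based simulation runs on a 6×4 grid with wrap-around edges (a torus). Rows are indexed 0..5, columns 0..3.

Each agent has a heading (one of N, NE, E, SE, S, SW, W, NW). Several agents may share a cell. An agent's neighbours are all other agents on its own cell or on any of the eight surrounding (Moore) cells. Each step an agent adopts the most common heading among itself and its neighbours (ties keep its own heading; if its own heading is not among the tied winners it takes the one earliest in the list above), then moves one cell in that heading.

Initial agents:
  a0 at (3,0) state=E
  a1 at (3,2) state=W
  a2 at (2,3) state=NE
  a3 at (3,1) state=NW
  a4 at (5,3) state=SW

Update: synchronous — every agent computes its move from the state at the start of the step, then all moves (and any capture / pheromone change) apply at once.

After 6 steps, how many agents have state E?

t=1: a0@(3,1):E a1@(3,1):W a2@(1,0):NE a3@(2,0):NW a4@(0,2):SW
t=2: a0@(3,2):E a1@(3,0):W a2@(0,1):NE a3@(1,3):NW a4@(1,1):SW
t=3: a0@(3,3):E a1@(3,3):W a2@(5,2):NE a3@(0,2):NW a4@(2,0):SW
t=4: a0@(3,0):E a1@(3,2):W a2@(4,3):NE a3@(5,1):NW a4@(3,3):SW
t=5: a0@(3,1):E a1@(3,1):W a2@(3,0):NE a3@(4,0):NW a4@(4,2):SW
t=6: a0@(3,2):E a1@(3,0):W a2@(2,1):NE a3@(3,3):NW a4@(5,1):SW

1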